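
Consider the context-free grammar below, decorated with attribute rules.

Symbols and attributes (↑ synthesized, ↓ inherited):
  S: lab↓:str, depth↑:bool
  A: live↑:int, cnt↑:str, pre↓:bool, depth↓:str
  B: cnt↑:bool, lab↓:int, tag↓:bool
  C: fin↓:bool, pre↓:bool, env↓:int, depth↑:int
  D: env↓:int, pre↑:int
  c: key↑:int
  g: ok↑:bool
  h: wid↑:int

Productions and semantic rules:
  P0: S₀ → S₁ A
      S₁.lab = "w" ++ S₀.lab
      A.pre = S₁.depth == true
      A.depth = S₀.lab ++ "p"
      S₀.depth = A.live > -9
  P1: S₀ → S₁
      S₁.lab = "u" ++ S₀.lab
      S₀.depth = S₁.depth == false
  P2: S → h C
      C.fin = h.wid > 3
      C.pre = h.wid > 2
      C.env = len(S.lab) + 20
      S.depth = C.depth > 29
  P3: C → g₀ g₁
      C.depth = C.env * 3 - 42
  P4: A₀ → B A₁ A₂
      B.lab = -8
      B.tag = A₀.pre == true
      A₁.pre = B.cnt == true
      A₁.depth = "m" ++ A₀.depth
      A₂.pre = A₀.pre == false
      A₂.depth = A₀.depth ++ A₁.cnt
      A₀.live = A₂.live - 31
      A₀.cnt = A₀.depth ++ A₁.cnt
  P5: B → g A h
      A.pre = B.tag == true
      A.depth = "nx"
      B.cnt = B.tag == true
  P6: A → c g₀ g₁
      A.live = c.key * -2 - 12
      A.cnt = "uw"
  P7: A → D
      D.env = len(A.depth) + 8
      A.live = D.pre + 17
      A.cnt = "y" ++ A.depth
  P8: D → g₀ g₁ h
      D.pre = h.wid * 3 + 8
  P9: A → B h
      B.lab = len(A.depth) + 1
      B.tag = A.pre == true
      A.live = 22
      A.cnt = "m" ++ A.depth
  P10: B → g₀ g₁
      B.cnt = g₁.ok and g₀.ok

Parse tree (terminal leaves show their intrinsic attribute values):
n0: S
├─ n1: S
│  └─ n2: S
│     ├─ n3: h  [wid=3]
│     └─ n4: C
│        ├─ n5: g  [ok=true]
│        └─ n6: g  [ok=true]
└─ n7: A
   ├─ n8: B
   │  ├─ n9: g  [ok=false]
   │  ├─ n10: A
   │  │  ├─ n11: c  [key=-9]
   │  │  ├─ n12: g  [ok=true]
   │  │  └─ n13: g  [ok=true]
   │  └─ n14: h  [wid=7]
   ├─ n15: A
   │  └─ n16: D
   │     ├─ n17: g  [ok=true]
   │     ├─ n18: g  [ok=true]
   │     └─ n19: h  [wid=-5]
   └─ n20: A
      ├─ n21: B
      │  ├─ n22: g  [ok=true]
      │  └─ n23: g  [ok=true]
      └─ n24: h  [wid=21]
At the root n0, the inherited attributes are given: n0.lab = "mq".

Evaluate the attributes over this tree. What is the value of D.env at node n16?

1. n0.lab = "mq"  [given at root]
2. n1.lab = "wmq"  ["w" ++ S₀.lab]
3. n2.lab = "uwmq"  ["u" ++ S₀.lab]
4. n3.wid = 3  [terminal]
5. n4.fin = false  [h.wid > 3]
6. n4.pre = true  [h.wid > 2]
7. n4.env = 24  [len(S.lab) + 20]
8. n5.ok = true  [terminal]
9. n6.ok = true  [terminal]
10. n4.depth = 30  [C.env * 3 - 42]
11. n2.depth = true  [C.depth > 29]
12. n1.depth = false  [S₁.depth == false]
13. n7.pre = false  [S₁.depth == true]
14. n7.depth = "mqp"  [S₀.lab ++ "p"]
15. n8.lab = -8  [-8]
16. n8.tag = false  [A₀.pre == true]
17. n9.ok = false  [terminal]
18. n10.pre = false  [B.tag == true]
19. n10.depth = "nx"  ["nx"]
20. n11.key = -9  [terminal]
21. n12.ok = true  [terminal]
22. n13.ok = true  [terminal]
23. n10.live = 6  [c.key * -2 - 12]
24. n10.cnt = "uw"  ["uw"]
25. n14.wid = 7  [terminal]
26. n8.cnt = false  [B.tag == true]
27. n15.pre = false  [B.cnt == true]
28. n15.depth = "mmqp"  ["m" ++ A₀.depth]
29. n16.env = 12  [len(A.depth) + 8]
30. n17.ok = true  [terminal]
31. n18.ok = true  [terminal]
32. n19.wid = -5  [terminal]
33. n16.pre = -7  [h.wid * 3 + 8]
34. n15.live = 10  [D.pre + 17]
35. n15.cnt = "ymmqp"  ["y" ++ A.depth]
36. n20.pre = true  [A₀.pre == false]
37. n20.depth = "mqpymmqp"  [A₀.depth ++ A₁.cnt]
38. n21.lab = 9  [len(A.depth) + 1]
39. n21.tag = true  [A.pre == true]
40. n22.ok = true  [terminal]
41. n23.ok = true  [terminal]
42. n21.cnt = true  [g₁.ok and g₀.ok]
43. n24.wid = 21  [terminal]
44. n20.live = 22  [22]
45. n20.cnt = "mmqpymmqp"  ["m" ++ A.depth]
46. n7.live = -9  [A₂.live - 31]
47. n7.cnt = "mqpymmqp"  [A₀.depth ++ A₁.cnt]
48. n0.depth = false  [A.live > -9]

12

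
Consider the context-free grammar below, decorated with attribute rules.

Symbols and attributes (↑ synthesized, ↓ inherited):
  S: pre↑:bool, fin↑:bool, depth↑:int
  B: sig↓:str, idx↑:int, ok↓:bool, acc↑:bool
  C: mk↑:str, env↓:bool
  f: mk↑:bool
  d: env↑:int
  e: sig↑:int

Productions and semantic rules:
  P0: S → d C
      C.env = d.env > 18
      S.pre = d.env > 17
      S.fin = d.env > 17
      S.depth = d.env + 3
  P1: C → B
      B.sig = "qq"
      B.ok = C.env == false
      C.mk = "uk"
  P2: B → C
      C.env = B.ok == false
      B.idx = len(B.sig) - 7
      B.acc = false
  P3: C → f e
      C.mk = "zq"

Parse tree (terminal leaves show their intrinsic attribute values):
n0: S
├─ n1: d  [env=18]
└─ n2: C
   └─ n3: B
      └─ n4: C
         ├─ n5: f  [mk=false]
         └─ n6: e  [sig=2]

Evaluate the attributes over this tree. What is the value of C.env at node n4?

false

1. n1.env = 18  [terminal]
2. n2.env = false  [d.env > 18]
3. n3.sig = "qq"  ["qq"]
4. n3.ok = true  [C.env == false]
5. n4.env = false  [B.ok == false]
6. n5.mk = false  [terminal]
7. n6.sig = 2  [terminal]
8. n4.mk = "zq"  ["zq"]
9. n3.idx = -5  [len(B.sig) - 7]
10. n3.acc = false  [false]
11. n2.mk = "uk"  ["uk"]
12. n0.pre = true  [d.env > 17]
13. n0.fin = true  [d.env > 17]
14. n0.depth = 21  [d.env + 3]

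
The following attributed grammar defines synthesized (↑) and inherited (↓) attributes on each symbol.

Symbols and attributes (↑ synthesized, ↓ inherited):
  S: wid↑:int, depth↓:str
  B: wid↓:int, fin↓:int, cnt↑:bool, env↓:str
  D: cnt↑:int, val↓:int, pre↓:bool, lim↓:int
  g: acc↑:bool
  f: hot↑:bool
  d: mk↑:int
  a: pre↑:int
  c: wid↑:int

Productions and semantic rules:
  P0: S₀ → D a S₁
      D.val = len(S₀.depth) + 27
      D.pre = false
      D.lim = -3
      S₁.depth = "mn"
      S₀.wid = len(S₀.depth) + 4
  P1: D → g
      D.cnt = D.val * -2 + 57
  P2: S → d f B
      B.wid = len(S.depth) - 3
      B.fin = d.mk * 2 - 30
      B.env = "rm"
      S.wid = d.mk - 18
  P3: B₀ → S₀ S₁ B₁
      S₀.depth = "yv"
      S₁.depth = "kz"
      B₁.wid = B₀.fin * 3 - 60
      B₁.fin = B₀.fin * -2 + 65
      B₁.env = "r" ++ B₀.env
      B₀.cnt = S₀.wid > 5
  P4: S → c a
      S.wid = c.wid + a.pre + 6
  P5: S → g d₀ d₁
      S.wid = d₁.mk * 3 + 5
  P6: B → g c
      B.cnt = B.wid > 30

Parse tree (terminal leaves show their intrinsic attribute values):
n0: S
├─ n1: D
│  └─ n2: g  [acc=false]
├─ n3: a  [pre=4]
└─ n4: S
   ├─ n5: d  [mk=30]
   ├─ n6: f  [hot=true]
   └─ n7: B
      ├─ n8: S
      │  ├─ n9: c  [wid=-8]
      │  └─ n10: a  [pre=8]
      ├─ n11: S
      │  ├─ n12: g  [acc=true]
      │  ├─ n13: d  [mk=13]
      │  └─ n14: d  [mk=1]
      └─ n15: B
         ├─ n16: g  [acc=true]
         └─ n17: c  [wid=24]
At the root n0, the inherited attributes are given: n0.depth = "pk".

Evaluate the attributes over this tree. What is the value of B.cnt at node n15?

false

1. n0.depth = "pk"  [given at root]
2. n1.val = 29  [len(S₀.depth) + 27]
3. n1.pre = false  [false]
4. n1.lim = -3  [-3]
5. n2.acc = false  [terminal]
6. n1.cnt = -1  [D.val * -2 + 57]
7. n3.pre = 4  [terminal]
8. n4.depth = "mn"  ["mn"]
9. n5.mk = 30  [terminal]
10. n6.hot = true  [terminal]
11. n7.wid = -1  [len(S.depth) - 3]
12. n7.fin = 30  [d.mk * 2 - 30]
13. n7.env = "rm"  ["rm"]
14. n8.depth = "yv"  ["yv"]
15. n9.wid = -8  [terminal]
16. n10.pre = 8  [terminal]
17. n8.wid = 6  [c.wid + a.pre + 6]
18. n11.depth = "kz"  ["kz"]
19. n12.acc = true  [terminal]
20. n13.mk = 13  [terminal]
21. n14.mk = 1  [terminal]
22. n11.wid = 8  [d₁.mk * 3 + 5]
23. n15.wid = 30  [B₀.fin * 3 - 60]
24. n15.fin = 5  [B₀.fin * -2 + 65]
25. n15.env = "rrm"  ["r" ++ B₀.env]
26. n16.acc = true  [terminal]
27. n17.wid = 24  [terminal]
28. n15.cnt = false  [B.wid > 30]
29. n7.cnt = true  [S₀.wid > 5]
30. n4.wid = 12  [d.mk - 18]
31. n0.wid = 6  [len(S₀.depth) + 4]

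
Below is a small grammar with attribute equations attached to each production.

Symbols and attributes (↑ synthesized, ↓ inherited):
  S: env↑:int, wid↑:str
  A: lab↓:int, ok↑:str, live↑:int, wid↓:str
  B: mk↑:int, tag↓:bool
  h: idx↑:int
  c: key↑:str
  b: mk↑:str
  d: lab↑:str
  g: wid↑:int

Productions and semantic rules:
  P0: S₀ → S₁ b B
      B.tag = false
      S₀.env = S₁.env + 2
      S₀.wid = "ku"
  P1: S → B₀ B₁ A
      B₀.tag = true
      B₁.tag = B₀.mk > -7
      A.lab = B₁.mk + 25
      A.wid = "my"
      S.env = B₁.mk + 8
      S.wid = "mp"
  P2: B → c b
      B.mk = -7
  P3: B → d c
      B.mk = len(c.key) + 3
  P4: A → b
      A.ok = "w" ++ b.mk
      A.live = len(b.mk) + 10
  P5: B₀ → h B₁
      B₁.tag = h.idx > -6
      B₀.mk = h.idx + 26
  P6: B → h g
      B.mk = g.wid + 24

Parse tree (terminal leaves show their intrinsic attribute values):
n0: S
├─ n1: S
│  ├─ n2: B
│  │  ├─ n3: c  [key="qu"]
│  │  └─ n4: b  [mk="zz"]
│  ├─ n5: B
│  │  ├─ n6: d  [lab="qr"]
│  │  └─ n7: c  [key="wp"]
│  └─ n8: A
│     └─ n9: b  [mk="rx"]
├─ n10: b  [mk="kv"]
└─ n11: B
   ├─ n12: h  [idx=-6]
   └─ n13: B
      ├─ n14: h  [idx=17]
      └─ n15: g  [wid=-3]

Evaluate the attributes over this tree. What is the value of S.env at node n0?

1. n2.tag = true  [true]
2. n3.key = "qu"  [terminal]
3. n4.mk = "zz"  [terminal]
4. n2.mk = -7  [-7]
5. n5.tag = false  [B₀.mk > -7]
6. n6.lab = "qr"  [terminal]
7. n7.key = "wp"  [terminal]
8. n5.mk = 5  [len(c.key) + 3]
9. n8.lab = 30  [B₁.mk + 25]
10. n8.wid = "my"  ["my"]
11. n9.mk = "rx"  [terminal]
12. n8.ok = "wrx"  ["w" ++ b.mk]
13. n8.live = 12  [len(b.mk) + 10]
14. n1.env = 13  [B₁.mk + 8]
15. n1.wid = "mp"  ["mp"]
16. n10.mk = "kv"  [terminal]
17. n11.tag = false  [false]
18. n12.idx = -6  [terminal]
19. n13.tag = false  [h.idx > -6]
20. n14.idx = 17  [terminal]
21. n15.wid = -3  [terminal]
22. n13.mk = 21  [g.wid + 24]
23. n11.mk = 20  [h.idx + 26]
24. n0.env = 15  [S₁.env + 2]
25. n0.wid = "ku"  ["ku"]

15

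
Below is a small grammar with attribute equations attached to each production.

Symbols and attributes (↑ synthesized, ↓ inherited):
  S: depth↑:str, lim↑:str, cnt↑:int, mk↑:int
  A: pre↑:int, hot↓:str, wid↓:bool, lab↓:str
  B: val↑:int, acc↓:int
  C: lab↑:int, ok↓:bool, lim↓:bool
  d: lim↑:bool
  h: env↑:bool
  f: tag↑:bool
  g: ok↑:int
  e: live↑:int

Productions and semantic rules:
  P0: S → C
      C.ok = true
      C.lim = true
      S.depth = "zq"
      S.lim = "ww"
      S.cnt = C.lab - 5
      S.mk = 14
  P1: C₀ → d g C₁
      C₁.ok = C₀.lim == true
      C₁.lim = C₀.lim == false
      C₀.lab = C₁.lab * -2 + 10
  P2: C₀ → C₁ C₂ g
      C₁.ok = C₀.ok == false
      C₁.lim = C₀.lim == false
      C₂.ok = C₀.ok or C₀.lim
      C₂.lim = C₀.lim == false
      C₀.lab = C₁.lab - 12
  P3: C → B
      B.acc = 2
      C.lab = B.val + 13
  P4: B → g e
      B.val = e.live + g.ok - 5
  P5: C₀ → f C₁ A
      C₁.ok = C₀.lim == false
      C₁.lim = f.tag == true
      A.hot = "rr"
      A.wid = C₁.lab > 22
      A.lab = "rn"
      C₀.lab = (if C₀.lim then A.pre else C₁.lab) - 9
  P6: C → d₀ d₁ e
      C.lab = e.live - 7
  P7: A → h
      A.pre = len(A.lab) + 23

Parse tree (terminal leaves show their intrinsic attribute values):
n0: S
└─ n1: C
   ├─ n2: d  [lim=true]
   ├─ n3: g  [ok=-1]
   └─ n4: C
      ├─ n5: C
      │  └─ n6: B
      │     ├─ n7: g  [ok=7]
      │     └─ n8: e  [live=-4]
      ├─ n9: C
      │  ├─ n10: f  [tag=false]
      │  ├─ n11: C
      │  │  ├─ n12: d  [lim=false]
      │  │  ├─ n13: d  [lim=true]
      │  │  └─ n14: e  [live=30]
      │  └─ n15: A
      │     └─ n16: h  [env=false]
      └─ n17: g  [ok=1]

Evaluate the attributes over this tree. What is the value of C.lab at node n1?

1. n1.ok = true  [true]
2. n1.lim = true  [true]
3. n2.lim = true  [terminal]
4. n3.ok = -1  [terminal]
5. n4.ok = true  [C₀.lim == true]
6. n4.lim = false  [C₀.lim == false]
7. n5.ok = false  [C₀.ok == false]
8. n5.lim = true  [C₀.lim == false]
9. n6.acc = 2  [2]
10. n7.ok = 7  [terminal]
11. n8.live = -4  [terminal]
12. n6.val = -2  [e.live + g.ok - 5]
13. n5.lab = 11  [B.val + 13]
14. n9.ok = true  [C₀.ok or C₀.lim]
15. n9.lim = true  [C₀.lim == false]
16. n10.tag = false  [terminal]
17. n11.ok = false  [C₀.lim == false]
18. n11.lim = false  [f.tag == true]
19. n12.lim = false  [terminal]
20. n13.lim = true  [terminal]
21. n14.live = 30  [terminal]
22. n11.lab = 23  [e.live - 7]
23. n15.hot = "rr"  ["rr"]
24. n15.wid = true  [C₁.lab > 22]
25. n15.lab = "rn"  ["rn"]
26. n16.env = false  [terminal]
27. n15.pre = 25  [len(A.lab) + 23]
28. n9.lab = 16  [(if C₀.lim then A.pre else C₁.lab) - 9]
29. n17.ok = 1  [terminal]
30. n4.lab = -1  [C₁.lab - 12]
31. n1.lab = 12  [C₁.lab * -2 + 10]
32. n0.depth = "zq"  ["zq"]
33. n0.lim = "ww"  ["ww"]
34. n0.cnt = 7  [C.lab - 5]
35. n0.mk = 14  [14]

12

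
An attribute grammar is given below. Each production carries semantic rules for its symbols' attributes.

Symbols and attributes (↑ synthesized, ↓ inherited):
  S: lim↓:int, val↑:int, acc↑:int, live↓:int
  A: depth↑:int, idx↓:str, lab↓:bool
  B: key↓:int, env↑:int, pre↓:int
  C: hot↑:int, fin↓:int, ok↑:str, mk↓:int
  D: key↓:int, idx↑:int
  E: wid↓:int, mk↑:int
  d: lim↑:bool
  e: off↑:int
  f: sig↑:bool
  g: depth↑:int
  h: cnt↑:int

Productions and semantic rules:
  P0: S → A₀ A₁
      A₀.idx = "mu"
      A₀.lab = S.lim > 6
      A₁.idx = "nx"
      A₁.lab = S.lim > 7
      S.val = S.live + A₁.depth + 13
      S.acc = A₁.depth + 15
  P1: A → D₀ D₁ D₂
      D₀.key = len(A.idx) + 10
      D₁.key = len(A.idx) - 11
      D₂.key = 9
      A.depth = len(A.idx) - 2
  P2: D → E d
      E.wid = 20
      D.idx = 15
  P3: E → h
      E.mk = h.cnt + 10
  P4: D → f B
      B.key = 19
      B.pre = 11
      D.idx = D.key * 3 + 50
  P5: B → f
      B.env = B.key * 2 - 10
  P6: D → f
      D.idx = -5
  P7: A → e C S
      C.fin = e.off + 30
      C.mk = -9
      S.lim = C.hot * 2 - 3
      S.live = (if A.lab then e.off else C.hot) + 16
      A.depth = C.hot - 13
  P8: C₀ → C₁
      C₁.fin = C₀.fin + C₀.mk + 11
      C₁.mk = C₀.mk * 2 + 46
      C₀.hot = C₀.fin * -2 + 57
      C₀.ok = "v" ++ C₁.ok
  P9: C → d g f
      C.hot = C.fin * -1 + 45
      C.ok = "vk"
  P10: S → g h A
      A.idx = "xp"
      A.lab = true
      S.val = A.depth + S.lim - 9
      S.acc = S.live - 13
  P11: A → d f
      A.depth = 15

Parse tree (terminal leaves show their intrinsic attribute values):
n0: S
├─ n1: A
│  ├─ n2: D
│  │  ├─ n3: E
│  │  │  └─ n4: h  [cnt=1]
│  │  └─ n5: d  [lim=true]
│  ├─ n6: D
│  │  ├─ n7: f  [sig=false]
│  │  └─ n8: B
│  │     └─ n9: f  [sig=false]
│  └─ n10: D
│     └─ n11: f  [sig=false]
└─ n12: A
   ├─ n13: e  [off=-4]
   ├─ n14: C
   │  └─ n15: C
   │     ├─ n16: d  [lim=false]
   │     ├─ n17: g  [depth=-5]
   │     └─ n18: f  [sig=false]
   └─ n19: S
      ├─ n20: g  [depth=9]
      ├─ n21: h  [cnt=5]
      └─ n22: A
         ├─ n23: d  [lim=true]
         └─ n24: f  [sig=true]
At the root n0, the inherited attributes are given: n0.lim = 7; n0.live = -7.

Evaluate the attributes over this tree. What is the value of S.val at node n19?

13

1. n0.lim = 7  [given at root]
2. n0.live = -7  [given at root]
3. n1.idx = "mu"  ["mu"]
4. n1.lab = true  [S.lim > 6]
5. n2.key = 12  [len(A.idx) + 10]
6. n3.wid = 20  [20]
7. n4.cnt = 1  [terminal]
8. n3.mk = 11  [h.cnt + 10]
9. n5.lim = true  [terminal]
10. n2.idx = 15  [15]
11. n6.key = -9  [len(A.idx) - 11]
12. n7.sig = false  [terminal]
13. n8.key = 19  [19]
14. n8.pre = 11  [11]
15. n9.sig = false  [terminal]
16. n8.env = 28  [B.key * 2 - 10]
17. n6.idx = 23  [D.key * 3 + 50]
18. n10.key = 9  [9]
19. n11.sig = false  [terminal]
20. n10.idx = -5  [-5]
21. n1.depth = 0  [len(A.idx) - 2]
22. n12.idx = "nx"  ["nx"]
23. n12.lab = false  [S.lim > 7]
24. n13.off = -4  [terminal]
25. n14.fin = 26  [e.off + 30]
26. n14.mk = -9  [-9]
27. n15.fin = 28  [C₀.fin + C₀.mk + 11]
28. n15.mk = 28  [C₀.mk * 2 + 46]
29. n16.lim = false  [terminal]
30. n17.depth = -5  [terminal]
31. n18.sig = false  [terminal]
32. n15.hot = 17  [C.fin * -1 + 45]
33. n15.ok = "vk"  ["vk"]
34. n14.hot = 5  [C₀.fin * -2 + 57]
35. n14.ok = "vvk"  ["v" ++ C₁.ok]
36. n19.lim = 7  [C.hot * 2 - 3]
37. n19.live = 21  [(if A.lab then e.off else C.hot) + 16]
38. n20.depth = 9  [terminal]
39. n21.cnt = 5  [terminal]
40. n22.idx = "xp"  ["xp"]
41. n22.lab = true  [true]
42. n23.lim = true  [terminal]
43. n24.sig = true  [terminal]
44. n22.depth = 15  [15]
45. n19.val = 13  [A.depth + S.lim - 9]
46. n19.acc = 8  [S.live - 13]
47. n12.depth = -8  [C.hot - 13]
48. n0.val = -2  [S.live + A₁.depth + 13]
49. n0.acc = 7  [A₁.depth + 15]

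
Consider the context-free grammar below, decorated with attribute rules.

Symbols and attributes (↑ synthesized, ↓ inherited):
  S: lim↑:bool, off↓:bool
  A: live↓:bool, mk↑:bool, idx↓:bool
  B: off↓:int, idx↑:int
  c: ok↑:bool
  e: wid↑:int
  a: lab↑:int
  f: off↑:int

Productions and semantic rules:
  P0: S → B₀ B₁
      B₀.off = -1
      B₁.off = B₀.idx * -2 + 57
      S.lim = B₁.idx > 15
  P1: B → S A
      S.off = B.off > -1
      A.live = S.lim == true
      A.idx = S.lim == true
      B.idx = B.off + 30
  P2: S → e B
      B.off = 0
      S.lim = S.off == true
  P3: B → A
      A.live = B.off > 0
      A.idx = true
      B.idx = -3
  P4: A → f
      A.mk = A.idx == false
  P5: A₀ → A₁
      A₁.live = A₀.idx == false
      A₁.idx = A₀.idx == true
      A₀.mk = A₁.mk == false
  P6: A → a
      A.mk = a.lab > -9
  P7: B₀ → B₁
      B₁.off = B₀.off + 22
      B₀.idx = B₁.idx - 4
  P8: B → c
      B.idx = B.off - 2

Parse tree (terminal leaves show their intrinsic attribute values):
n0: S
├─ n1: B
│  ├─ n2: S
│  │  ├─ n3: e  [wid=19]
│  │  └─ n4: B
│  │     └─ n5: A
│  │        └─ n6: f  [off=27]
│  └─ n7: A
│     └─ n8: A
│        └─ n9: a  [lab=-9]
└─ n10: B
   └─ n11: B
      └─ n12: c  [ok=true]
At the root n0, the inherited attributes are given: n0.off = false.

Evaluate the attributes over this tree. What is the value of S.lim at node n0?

false

1. n0.off = false  [given at root]
2. n1.off = -1  [-1]
3. n2.off = false  [B.off > -1]
4. n3.wid = 19  [terminal]
5. n4.off = 0  [0]
6. n5.live = false  [B.off > 0]
7. n5.idx = true  [true]
8. n6.off = 27  [terminal]
9. n5.mk = false  [A.idx == false]
10. n4.idx = -3  [-3]
11. n2.lim = false  [S.off == true]
12. n7.live = false  [S.lim == true]
13. n7.idx = false  [S.lim == true]
14. n8.live = true  [A₀.idx == false]
15. n8.idx = false  [A₀.idx == true]
16. n9.lab = -9  [terminal]
17. n8.mk = false  [a.lab > -9]
18. n7.mk = true  [A₁.mk == false]
19. n1.idx = 29  [B.off + 30]
20. n10.off = -1  [B₀.idx * -2 + 57]
21. n11.off = 21  [B₀.off + 22]
22. n12.ok = true  [terminal]
23. n11.idx = 19  [B.off - 2]
24. n10.idx = 15  [B₁.idx - 4]
25. n0.lim = false  [B₁.idx > 15]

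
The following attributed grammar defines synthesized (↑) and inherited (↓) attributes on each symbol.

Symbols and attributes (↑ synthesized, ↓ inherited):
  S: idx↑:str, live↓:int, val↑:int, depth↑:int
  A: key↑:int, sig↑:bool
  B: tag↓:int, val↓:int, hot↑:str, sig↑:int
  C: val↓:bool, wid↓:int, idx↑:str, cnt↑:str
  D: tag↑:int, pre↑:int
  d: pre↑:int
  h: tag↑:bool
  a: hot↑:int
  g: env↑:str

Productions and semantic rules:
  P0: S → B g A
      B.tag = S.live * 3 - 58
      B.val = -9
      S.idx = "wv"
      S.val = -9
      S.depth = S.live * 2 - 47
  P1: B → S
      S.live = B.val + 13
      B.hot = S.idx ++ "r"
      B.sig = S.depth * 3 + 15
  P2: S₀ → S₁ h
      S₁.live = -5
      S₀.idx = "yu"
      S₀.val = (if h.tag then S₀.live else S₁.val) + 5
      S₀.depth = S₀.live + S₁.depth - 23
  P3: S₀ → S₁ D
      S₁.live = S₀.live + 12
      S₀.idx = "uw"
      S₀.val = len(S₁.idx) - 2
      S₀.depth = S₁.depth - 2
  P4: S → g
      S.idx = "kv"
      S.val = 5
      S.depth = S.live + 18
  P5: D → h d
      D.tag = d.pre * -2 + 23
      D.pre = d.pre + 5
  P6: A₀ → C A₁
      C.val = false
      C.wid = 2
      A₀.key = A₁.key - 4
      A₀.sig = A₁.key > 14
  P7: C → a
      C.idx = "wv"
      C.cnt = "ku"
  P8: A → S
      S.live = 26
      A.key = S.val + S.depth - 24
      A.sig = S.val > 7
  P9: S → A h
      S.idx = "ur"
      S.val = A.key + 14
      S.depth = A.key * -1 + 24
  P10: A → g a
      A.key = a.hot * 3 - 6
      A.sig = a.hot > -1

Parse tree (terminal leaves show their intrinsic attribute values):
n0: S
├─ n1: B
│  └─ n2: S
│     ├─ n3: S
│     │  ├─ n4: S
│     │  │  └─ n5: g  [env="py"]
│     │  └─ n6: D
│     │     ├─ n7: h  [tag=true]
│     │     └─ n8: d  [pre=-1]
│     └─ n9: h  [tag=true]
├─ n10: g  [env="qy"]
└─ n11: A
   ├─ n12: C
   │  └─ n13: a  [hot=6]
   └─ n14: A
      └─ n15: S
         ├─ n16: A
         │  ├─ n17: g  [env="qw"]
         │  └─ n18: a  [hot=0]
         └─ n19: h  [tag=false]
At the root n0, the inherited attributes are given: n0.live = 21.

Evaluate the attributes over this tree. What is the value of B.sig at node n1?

1. n0.live = 21  [given at root]
2. n1.tag = 5  [S.live * 3 - 58]
3. n1.val = -9  [-9]
4. n2.live = 4  [B.val + 13]
5. n3.live = -5  [-5]
6. n4.live = 7  [S₀.live + 12]
7. n5.env = "py"  [terminal]
8. n4.idx = "kv"  ["kv"]
9. n4.val = 5  [5]
10. n4.depth = 25  [S.live + 18]
11. n7.tag = true  [terminal]
12. n8.pre = -1  [terminal]
13. n6.tag = 25  [d.pre * -2 + 23]
14. n6.pre = 4  [d.pre + 5]
15. n3.idx = "uw"  ["uw"]
16. n3.val = 0  [len(S₁.idx) - 2]
17. n3.depth = 23  [S₁.depth - 2]
18. n9.tag = true  [terminal]
19. n2.idx = "yu"  ["yu"]
20. n2.val = 9  [(if h.tag then S₀.live else S₁.val) + 5]
21. n2.depth = 4  [S₀.live + S₁.depth - 23]
22. n1.hot = "yur"  [S.idx ++ "r"]
23. n1.sig = 27  [S.depth * 3 + 15]
24. n10.env = "qy"  [terminal]
25. n12.val = false  [false]
26. n12.wid = 2  [2]
27. n13.hot = 6  [terminal]
28. n12.idx = "wv"  ["wv"]
29. n12.cnt = "ku"  ["ku"]
30. n15.live = 26  [26]
31. n17.env = "qw"  [terminal]
32. n18.hot = 0  [terminal]
33. n16.key = -6  [a.hot * 3 - 6]
34. n16.sig = true  [a.hot > -1]
35. n19.tag = false  [terminal]
36. n15.idx = "ur"  ["ur"]
37. n15.val = 8  [A.key + 14]
38. n15.depth = 30  [A.key * -1 + 24]
39. n14.key = 14  [S.val + S.depth - 24]
40. n14.sig = true  [S.val > 7]
41. n11.key = 10  [A₁.key - 4]
42. n11.sig = false  [A₁.key > 14]
43. n0.idx = "wv"  ["wv"]
44. n0.val = -9  [-9]
45. n0.depth = -5  [S.live * 2 - 47]

27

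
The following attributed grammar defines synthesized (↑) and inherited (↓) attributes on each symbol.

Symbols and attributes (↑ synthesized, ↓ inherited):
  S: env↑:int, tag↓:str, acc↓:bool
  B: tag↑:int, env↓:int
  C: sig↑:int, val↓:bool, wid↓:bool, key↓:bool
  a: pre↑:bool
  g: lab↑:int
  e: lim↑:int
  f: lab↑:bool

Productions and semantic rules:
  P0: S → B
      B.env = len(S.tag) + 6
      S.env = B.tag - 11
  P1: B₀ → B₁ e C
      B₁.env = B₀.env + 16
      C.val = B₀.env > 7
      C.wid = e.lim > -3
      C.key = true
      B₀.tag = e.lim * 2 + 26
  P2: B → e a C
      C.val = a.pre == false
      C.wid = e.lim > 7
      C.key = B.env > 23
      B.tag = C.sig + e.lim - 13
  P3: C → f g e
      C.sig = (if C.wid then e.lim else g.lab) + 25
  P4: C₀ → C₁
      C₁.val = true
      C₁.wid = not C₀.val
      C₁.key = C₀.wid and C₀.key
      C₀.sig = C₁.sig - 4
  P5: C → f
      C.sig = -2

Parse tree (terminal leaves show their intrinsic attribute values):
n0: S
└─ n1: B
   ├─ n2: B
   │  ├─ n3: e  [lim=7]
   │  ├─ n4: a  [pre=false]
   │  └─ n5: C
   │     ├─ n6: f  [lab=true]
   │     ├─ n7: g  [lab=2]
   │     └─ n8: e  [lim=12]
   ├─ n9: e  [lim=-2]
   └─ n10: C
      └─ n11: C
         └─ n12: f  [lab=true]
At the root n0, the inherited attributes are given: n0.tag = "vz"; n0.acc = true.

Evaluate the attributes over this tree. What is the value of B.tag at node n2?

21

1. n0.tag = "vz"  [given at root]
2. n0.acc = true  [given at root]
3. n1.env = 8  [len(S.tag) + 6]
4. n2.env = 24  [B₀.env + 16]
5. n3.lim = 7  [terminal]
6. n4.pre = false  [terminal]
7. n5.val = true  [a.pre == false]
8. n5.wid = false  [e.lim > 7]
9. n5.key = true  [B.env > 23]
10. n6.lab = true  [terminal]
11. n7.lab = 2  [terminal]
12. n8.lim = 12  [terminal]
13. n5.sig = 27  [(if C.wid then e.lim else g.lab) + 25]
14. n2.tag = 21  [C.sig + e.lim - 13]
15. n9.lim = -2  [terminal]
16. n10.val = true  [B₀.env > 7]
17. n10.wid = true  [e.lim > -3]
18. n10.key = true  [true]
19. n11.val = true  [true]
20. n11.wid = false  [not C₀.val]
21. n11.key = true  [C₀.wid and C₀.key]
22. n12.lab = true  [terminal]
23. n11.sig = -2  [-2]
24. n10.sig = -6  [C₁.sig - 4]
25. n1.tag = 22  [e.lim * 2 + 26]
26. n0.env = 11  [B.tag - 11]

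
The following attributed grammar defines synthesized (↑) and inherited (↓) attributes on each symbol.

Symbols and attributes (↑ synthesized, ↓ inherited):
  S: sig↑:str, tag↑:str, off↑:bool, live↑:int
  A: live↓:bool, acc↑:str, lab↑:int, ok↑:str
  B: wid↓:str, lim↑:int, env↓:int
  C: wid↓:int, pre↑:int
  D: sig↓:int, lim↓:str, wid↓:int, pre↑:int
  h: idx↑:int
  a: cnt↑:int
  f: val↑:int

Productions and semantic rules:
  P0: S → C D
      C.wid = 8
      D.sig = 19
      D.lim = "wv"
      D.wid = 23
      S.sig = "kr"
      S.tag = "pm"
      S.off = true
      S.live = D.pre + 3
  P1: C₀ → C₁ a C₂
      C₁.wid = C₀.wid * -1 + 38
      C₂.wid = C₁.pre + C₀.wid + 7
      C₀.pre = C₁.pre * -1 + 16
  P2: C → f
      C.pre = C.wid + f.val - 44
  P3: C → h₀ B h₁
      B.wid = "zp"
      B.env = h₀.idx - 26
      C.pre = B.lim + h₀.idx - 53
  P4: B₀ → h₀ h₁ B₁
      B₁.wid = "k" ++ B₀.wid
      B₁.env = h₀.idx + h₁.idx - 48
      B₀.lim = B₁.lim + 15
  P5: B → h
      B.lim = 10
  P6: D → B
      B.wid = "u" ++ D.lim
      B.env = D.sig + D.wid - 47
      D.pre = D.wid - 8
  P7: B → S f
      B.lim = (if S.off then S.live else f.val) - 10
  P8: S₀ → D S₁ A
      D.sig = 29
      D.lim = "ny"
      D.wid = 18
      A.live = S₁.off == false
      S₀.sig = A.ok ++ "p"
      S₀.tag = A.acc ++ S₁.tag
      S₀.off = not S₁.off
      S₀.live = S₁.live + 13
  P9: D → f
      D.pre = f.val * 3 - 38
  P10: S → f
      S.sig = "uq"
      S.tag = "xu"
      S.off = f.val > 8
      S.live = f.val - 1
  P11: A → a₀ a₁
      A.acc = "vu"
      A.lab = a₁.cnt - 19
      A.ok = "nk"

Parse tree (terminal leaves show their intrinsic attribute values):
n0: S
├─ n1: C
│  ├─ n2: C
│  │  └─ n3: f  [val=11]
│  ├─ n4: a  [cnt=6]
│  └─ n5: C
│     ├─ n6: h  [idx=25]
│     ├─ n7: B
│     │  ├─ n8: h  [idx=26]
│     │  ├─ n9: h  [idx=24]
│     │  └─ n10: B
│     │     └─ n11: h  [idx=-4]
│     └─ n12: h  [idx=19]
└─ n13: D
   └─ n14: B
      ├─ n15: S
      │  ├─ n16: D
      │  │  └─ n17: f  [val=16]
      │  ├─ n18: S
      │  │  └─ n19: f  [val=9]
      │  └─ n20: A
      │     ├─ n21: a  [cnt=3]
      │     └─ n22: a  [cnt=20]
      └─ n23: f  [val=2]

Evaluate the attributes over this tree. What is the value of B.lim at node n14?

-8

1. n1.wid = 8  [8]
2. n2.wid = 30  [C₀.wid * -1 + 38]
3. n3.val = 11  [terminal]
4. n2.pre = -3  [C.wid + f.val - 44]
5. n4.cnt = 6  [terminal]
6. n5.wid = 12  [C₁.pre + C₀.wid + 7]
7. n6.idx = 25  [terminal]
8. n7.wid = "zp"  ["zp"]
9. n7.env = -1  [h₀.idx - 26]
10. n8.idx = 26  [terminal]
11. n9.idx = 24  [terminal]
12. n10.wid = "kzp"  ["k" ++ B₀.wid]
13. n10.env = 2  [h₀.idx + h₁.idx - 48]
14. n11.idx = -4  [terminal]
15. n10.lim = 10  [10]
16. n7.lim = 25  [B₁.lim + 15]
17. n12.idx = 19  [terminal]
18. n5.pre = -3  [B.lim + h₀.idx - 53]
19. n1.pre = 19  [C₁.pre * -1 + 16]
20. n13.sig = 19  [19]
21. n13.lim = "wv"  ["wv"]
22. n13.wid = 23  [23]
23. n14.wid = "uwv"  ["u" ++ D.lim]
24. n14.env = -5  [D.sig + D.wid - 47]
25. n16.sig = 29  [29]
26. n16.lim = "ny"  ["ny"]
27. n16.wid = 18  [18]
28. n17.val = 16  [terminal]
29. n16.pre = 10  [f.val * 3 - 38]
30. n19.val = 9  [terminal]
31. n18.sig = "uq"  ["uq"]
32. n18.tag = "xu"  ["xu"]
33. n18.off = true  [f.val > 8]
34. n18.live = 8  [f.val - 1]
35. n20.live = false  [S₁.off == false]
36. n21.cnt = 3  [terminal]
37. n22.cnt = 20  [terminal]
38. n20.acc = "vu"  ["vu"]
39. n20.lab = 1  [a₁.cnt - 19]
40. n20.ok = "nk"  ["nk"]
41. n15.sig = "nkp"  [A.ok ++ "p"]
42. n15.tag = "vuxu"  [A.acc ++ S₁.tag]
43. n15.off = false  [not S₁.off]
44. n15.live = 21  [S₁.live + 13]
45. n23.val = 2  [terminal]
46. n14.lim = -8  [(if S.off then S.live else f.val) - 10]
47. n13.pre = 15  [D.wid - 8]
48. n0.sig = "kr"  ["kr"]
49. n0.tag = "pm"  ["pm"]
50. n0.off = true  [true]
51. n0.live = 18  [D.pre + 3]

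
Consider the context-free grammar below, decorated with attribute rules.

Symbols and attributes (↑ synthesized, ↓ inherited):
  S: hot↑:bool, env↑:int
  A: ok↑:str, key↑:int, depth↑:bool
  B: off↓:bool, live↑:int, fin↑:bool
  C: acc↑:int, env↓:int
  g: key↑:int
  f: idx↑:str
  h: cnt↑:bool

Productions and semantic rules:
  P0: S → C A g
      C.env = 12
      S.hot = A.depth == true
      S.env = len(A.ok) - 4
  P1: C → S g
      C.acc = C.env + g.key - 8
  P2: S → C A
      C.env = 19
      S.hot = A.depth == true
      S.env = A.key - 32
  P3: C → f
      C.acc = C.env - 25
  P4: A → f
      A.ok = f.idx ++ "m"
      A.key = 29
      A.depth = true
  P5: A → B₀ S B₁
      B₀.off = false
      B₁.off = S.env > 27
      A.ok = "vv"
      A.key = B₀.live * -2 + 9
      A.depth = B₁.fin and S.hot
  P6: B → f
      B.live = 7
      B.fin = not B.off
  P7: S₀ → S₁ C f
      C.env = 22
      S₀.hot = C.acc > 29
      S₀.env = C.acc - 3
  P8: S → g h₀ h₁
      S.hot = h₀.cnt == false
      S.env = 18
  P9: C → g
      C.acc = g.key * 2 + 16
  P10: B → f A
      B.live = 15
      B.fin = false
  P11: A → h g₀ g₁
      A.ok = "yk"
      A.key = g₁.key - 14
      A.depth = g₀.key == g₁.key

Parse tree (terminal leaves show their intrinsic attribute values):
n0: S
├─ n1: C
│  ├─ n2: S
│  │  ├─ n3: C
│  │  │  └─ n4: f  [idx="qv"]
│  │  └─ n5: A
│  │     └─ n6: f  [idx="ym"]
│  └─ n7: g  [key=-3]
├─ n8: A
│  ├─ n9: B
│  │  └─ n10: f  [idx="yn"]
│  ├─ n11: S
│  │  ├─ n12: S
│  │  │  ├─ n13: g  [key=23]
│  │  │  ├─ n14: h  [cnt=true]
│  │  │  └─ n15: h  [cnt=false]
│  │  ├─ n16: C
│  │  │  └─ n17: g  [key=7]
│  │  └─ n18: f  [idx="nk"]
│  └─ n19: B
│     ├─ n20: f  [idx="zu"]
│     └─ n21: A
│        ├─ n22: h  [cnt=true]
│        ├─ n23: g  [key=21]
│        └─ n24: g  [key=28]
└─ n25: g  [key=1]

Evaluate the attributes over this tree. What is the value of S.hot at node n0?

1. n1.env = 12  [12]
2. n3.env = 19  [19]
3. n4.idx = "qv"  [terminal]
4. n3.acc = -6  [C.env - 25]
5. n6.idx = "ym"  [terminal]
6. n5.ok = "ymm"  [f.idx ++ "m"]
7. n5.key = 29  [29]
8. n5.depth = true  [true]
9. n2.hot = true  [A.depth == true]
10. n2.env = -3  [A.key - 32]
11. n7.key = -3  [terminal]
12. n1.acc = 1  [C.env + g.key - 8]
13. n9.off = false  [false]
14. n10.idx = "yn"  [terminal]
15. n9.live = 7  [7]
16. n9.fin = true  [not B.off]
17. n13.key = 23  [terminal]
18. n14.cnt = true  [terminal]
19. n15.cnt = false  [terminal]
20. n12.hot = false  [h₀.cnt == false]
21. n12.env = 18  [18]
22. n16.env = 22  [22]
23. n17.key = 7  [terminal]
24. n16.acc = 30  [g.key * 2 + 16]
25. n18.idx = "nk"  [terminal]
26. n11.hot = true  [C.acc > 29]
27. n11.env = 27  [C.acc - 3]
28. n19.off = false  [S.env > 27]
29. n20.idx = "zu"  [terminal]
30. n22.cnt = true  [terminal]
31. n23.key = 21  [terminal]
32. n24.key = 28  [terminal]
33. n21.ok = "yk"  ["yk"]
34. n21.key = 14  [g₁.key - 14]
35. n21.depth = false  [g₀.key == g₁.key]
36. n19.live = 15  [15]
37. n19.fin = false  [false]
38. n8.ok = "vv"  ["vv"]
39. n8.key = -5  [B₀.live * -2 + 9]
40. n8.depth = false  [B₁.fin and S.hot]
41. n25.key = 1  [terminal]
42. n0.hot = false  [A.depth == true]
43. n0.env = -2  [len(A.ok) - 4]

false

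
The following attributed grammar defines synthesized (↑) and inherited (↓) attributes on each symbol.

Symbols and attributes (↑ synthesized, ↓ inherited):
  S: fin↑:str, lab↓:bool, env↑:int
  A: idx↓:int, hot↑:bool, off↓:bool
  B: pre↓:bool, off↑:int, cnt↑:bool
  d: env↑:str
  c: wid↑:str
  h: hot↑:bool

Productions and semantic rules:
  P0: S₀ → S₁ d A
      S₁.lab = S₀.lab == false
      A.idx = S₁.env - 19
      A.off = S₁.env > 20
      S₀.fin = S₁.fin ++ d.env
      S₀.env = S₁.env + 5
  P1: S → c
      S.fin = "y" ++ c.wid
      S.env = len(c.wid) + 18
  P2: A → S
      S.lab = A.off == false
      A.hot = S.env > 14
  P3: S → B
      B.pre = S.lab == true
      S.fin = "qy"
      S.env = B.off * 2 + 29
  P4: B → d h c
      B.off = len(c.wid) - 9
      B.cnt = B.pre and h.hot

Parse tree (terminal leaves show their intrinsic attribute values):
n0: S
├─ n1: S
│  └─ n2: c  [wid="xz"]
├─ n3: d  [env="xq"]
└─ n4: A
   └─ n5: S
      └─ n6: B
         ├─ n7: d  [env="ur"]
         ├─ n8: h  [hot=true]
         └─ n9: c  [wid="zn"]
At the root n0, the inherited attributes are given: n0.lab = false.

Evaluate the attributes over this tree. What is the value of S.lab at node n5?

true

1. n0.lab = false  [given at root]
2. n1.lab = true  [S₀.lab == false]
3. n2.wid = "xz"  [terminal]
4. n1.fin = "yxz"  ["y" ++ c.wid]
5. n1.env = 20  [len(c.wid) + 18]
6. n3.env = "xq"  [terminal]
7. n4.idx = 1  [S₁.env - 19]
8. n4.off = false  [S₁.env > 20]
9. n5.lab = true  [A.off == false]
10. n6.pre = true  [S.lab == true]
11. n7.env = "ur"  [terminal]
12. n8.hot = true  [terminal]
13. n9.wid = "zn"  [terminal]
14. n6.off = -7  [len(c.wid) - 9]
15. n6.cnt = true  [B.pre and h.hot]
16. n5.fin = "qy"  ["qy"]
17. n5.env = 15  [B.off * 2 + 29]
18. n4.hot = true  [S.env > 14]
19. n0.fin = "yxzxq"  [S₁.fin ++ d.env]
20. n0.env = 25  [S₁.env + 5]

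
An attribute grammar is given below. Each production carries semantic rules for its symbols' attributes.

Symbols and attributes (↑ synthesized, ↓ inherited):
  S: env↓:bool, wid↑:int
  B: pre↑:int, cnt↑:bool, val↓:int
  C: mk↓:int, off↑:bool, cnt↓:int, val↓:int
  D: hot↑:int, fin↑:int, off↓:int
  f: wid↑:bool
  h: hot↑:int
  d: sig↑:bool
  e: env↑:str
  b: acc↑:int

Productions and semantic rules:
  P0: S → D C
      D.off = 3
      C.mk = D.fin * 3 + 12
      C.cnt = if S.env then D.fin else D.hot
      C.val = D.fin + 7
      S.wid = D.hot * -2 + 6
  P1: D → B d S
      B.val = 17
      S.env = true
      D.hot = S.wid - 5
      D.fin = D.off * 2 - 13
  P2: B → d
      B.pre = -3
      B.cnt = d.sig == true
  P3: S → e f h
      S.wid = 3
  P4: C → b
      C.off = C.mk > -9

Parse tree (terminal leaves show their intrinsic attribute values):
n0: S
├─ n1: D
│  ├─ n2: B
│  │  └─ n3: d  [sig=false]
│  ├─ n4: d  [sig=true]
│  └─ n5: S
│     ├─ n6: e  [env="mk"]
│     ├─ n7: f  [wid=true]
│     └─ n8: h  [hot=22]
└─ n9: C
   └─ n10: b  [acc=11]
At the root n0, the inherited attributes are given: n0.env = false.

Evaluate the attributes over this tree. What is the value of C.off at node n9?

false

1. n0.env = false  [given at root]
2. n1.off = 3  [3]
3. n2.val = 17  [17]
4. n3.sig = false  [terminal]
5. n2.pre = -3  [-3]
6. n2.cnt = false  [d.sig == true]
7. n4.sig = true  [terminal]
8. n5.env = true  [true]
9. n6.env = "mk"  [terminal]
10. n7.wid = true  [terminal]
11. n8.hot = 22  [terminal]
12. n5.wid = 3  [3]
13. n1.hot = -2  [S.wid - 5]
14. n1.fin = -7  [D.off * 2 - 13]
15. n9.mk = -9  [D.fin * 3 + 12]
16. n9.cnt = -2  [if S.env then D.fin else D.hot]
17. n9.val = 0  [D.fin + 7]
18. n10.acc = 11  [terminal]
19. n9.off = false  [C.mk > -9]
20. n0.wid = 10  [D.hot * -2 + 6]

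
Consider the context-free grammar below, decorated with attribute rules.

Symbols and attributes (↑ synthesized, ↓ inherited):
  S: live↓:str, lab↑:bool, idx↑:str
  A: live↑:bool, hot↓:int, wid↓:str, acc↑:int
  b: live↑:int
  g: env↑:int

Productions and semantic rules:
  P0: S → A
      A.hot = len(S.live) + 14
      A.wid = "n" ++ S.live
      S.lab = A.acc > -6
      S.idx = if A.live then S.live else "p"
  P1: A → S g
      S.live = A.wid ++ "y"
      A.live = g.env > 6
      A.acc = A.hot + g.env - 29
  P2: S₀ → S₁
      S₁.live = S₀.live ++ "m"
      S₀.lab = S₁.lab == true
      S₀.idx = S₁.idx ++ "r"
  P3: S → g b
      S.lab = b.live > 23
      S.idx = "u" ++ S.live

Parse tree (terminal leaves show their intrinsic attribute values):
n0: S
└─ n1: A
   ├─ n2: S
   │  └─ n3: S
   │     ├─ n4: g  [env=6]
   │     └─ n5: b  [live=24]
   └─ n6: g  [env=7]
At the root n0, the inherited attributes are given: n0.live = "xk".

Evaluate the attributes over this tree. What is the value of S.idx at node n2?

"unxkymr"

1. n0.live = "xk"  [given at root]
2. n1.hot = 16  [len(S.live) + 14]
3. n1.wid = "nxk"  ["n" ++ S.live]
4. n2.live = "nxky"  [A.wid ++ "y"]
5. n3.live = "nxkym"  [S₀.live ++ "m"]
6. n4.env = 6  [terminal]
7. n5.live = 24  [terminal]
8. n3.lab = true  [b.live > 23]
9. n3.idx = "unxkym"  ["u" ++ S.live]
10. n2.lab = true  [S₁.lab == true]
11. n2.idx = "unxkymr"  [S₁.idx ++ "r"]
12. n6.env = 7  [terminal]
13. n1.live = true  [g.env > 6]
14. n1.acc = -6  [A.hot + g.env - 29]
15. n0.lab = false  [A.acc > -6]
16. n0.idx = "xk"  [if A.live then S.live else "p"]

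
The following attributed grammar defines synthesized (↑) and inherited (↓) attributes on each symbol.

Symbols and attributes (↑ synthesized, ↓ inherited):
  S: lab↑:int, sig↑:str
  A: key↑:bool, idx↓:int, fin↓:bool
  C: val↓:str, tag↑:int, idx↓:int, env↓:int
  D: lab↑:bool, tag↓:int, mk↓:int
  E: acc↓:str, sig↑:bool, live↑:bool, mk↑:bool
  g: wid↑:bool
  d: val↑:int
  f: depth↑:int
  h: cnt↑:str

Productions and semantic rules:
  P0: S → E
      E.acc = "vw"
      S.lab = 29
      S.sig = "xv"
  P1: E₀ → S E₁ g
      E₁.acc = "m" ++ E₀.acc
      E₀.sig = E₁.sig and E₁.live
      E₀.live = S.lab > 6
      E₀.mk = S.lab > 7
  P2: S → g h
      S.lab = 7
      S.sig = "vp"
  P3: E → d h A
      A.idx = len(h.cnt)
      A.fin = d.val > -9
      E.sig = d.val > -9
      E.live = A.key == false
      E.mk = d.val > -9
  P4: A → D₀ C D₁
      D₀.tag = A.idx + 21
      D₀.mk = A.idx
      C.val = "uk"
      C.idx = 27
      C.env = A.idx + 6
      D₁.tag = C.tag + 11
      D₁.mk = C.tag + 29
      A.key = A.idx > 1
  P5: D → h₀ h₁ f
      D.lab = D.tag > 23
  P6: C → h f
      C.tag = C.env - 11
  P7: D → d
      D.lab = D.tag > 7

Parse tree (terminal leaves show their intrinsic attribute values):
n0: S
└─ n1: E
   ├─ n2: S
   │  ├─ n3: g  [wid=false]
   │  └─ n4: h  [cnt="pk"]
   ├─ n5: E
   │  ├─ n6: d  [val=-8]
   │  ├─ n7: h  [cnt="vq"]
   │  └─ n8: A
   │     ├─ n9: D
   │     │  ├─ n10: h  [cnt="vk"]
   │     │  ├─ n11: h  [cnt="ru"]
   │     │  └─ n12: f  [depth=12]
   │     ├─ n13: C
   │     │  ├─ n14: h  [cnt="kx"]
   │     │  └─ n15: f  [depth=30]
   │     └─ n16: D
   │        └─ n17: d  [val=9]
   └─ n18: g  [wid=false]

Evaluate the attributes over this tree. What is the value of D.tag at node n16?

8

1. n1.acc = "vw"  ["vw"]
2. n3.wid = false  [terminal]
3. n4.cnt = "pk"  [terminal]
4. n2.lab = 7  [7]
5. n2.sig = "vp"  ["vp"]
6. n5.acc = "mvw"  ["m" ++ E₀.acc]
7. n6.val = -8  [terminal]
8. n7.cnt = "vq"  [terminal]
9. n8.idx = 2  [len(h.cnt)]
10. n8.fin = true  [d.val > -9]
11. n9.tag = 23  [A.idx + 21]
12. n9.mk = 2  [A.idx]
13. n10.cnt = "vk"  [terminal]
14. n11.cnt = "ru"  [terminal]
15. n12.depth = 12  [terminal]
16. n9.lab = false  [D.tag > 23]
17. n13.val = "uk"  ["uk"]
18. n13.idx = 27  [27]
19. n13.env = 8  [A.idx + 6]
20. n14.cnt = "kx"  [terminal]
21. n15.depth = 30  [terminal]
22. n13.tag = -3  [C.env - 11]
23. n16.tag = 8  [C.tag + 11]
24. n16.mk = 26  [C.tag + 29]
25. n17.val = 9  [terminal]
26. n16.lab = true  [D.tag > 7]
27. n8.key = true  [A.idx > 1]
28. n5.sig = true  [d.val > -9]
29. n5.live = false  [A.key == false]
30. n5.mk = true  [d.val > -9]
31. n18.wid = false  [terminal]
32. n1.sig = false  [E₁.sig and E₁.live]
33. n1.live = true  [S.lab > 6]
34. n1.mk = false  [S.lab > 7]
35. n0.lab = 29  [29]
36. n0.sig = "xv"  ["xv"]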